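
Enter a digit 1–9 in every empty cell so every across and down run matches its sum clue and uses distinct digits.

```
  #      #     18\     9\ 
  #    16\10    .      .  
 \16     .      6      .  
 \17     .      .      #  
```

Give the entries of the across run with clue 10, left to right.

17 in 2 cells must be {8,9}; 16 in 2 cells must be {7,9}.
R3C1 = 9: only digit in both the 17-across and 16-down candidate sets.
R3C2 = 17 − 9 = 8 completes the 17 across.
R1C2 = 18 − 14 = 4 completes the 18 down.
R1C3 = 10 − 4 = 6 completes the 10 across.
R2C1 = 16 − 9 = 7 completes the 16 down.
R2C3 = 16 − 13 = 3 completes the 16 across.

4 6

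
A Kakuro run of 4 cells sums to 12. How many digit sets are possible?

4 distinct digits from 1–9 sum between 10 and 30.
Enumerating: {1,2,3,6}, {1,2,4,5}.

2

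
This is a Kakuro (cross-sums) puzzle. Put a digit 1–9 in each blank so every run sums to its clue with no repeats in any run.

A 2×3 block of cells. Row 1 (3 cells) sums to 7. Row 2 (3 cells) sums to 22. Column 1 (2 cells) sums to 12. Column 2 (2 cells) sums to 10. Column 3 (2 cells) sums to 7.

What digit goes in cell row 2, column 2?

9

7 in 3 cells must be {1,2,4}.
The 7 across and the 12 down share only 4, so (1,1) = 4.
(2,1) = 12 − 4 = 8 completes the 12 down.
Given what's placed, (2,2) must be 9 to fit the 22 across and 10 down.
(2,3) = 22 − 17 = 5 completes the 22 across.
(1,2) = 10 − 9 = 1 completes the 10 down.
(1,3) = 7 − 5 = 2 completes the 7 across.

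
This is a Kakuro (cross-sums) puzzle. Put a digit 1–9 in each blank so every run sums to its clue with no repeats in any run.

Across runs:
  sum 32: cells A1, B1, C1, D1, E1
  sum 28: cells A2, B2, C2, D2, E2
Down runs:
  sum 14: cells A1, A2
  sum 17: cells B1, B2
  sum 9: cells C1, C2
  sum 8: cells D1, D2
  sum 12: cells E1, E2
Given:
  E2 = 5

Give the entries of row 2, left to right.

6 8 7 2 5

17 in 2 cells must be {8,9}.
E1 = 12 − 5 = 7 completes the 12 down.
Nothing is forced directly, so branch on A2, whose candidates are 6 or 8 or 9. If A2 = 8: that forces A1 = 6, D1 = 2, B2 = 9, after which D2 would have to be in {2,4} for the 28 across but in {6} for the 8 down — contradiction. If A2 = 9: that forces A1 = 5, D1 = 3, B2 = 8, after which D2 would have to be in {2,4} for the 28 across but in {5} for the 8 down — contradiction. So A2 = 6.
A1 = 14 − 6 = 8 completes the 14 down.
B1 = 9: the only remaining digit allowed by both the 32 across and the 17 down.
B2 = 17 − 9 = 8 completes the 17 down.
Nothing is forced directly, so branch on C2, whose candidates are 2 or 7. If C2 = 2: then C1 would have to be in {2,3,5,6} for the 32 across but in {7} for the 9 down — contradiction. So C2 = 7.
C1 = 9 − 7 = 2 completes the 9 down.
D1 = 32 − 26 = 6 completes the 32 across.
D2 = 28 − 26 = 2 completes the 28 across.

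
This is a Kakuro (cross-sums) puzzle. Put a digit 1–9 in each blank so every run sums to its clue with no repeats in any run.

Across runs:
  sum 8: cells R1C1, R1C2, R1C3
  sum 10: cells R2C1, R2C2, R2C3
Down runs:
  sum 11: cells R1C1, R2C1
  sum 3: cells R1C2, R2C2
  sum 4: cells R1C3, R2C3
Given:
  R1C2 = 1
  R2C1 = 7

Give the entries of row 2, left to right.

7 2 1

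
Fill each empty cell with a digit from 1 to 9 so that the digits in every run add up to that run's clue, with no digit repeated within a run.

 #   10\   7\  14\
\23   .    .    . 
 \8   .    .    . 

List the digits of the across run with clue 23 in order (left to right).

8 6 9

23 in 3 cells must be {6,8,9}.
The 23 across and the 7 down share only 6, so R1C2 = 6.
R2C2 = 7 − 6 = 1 completes the 7 down.
Given what's placed, R2C3 must be 5 to fit the 8 across and 14 down.
R1C3 = 14 − 5 = 9 completes the 14 down.
R2C1 = 8 − 6 = 2 completes the 8 across.
R1C1 = 23 − 15 = 8 completes the 23 across.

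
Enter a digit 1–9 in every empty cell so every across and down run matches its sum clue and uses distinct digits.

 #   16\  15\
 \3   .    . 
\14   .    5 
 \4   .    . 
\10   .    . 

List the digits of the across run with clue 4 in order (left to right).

3 in 2 cells must be {1,2}; 4 in 2 cells must be {1,3}.
R2C1 = 14 − 5 = 9 completes the 14 across.
R3C1 = 1: the only remaining digit allowed by both the 4 across and the 16 down.
R3C2 = 4 − 1 = 3 completes the 4 across.
Given what's placed, R1C1 must be 2 to fit the 3 across and 16 down.
R1C2 = 3 − 2 = 1 completes the 3 across.
R4C1 = 16 − 12 = 4 completes the 16 down.
R4C2 = 10 − 4 = 6 completes the 10 across.

1 3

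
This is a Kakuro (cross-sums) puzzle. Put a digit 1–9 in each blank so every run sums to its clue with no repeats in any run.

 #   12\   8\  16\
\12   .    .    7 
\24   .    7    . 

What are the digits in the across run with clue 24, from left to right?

8, 7, 9

24 in 3 cells must be {7,8,9}; 16 in 2 cells must be {7,9}.
R1C2 = 8 − 7 = 1 completes the 8 down.
R2C3 = 16 − 7 = 9 completes the 16 down.
R1C1 = 12 − 8 = 4 completes the 12 across.
R2C1 = 24 − 16 = 8 completes the 24 across.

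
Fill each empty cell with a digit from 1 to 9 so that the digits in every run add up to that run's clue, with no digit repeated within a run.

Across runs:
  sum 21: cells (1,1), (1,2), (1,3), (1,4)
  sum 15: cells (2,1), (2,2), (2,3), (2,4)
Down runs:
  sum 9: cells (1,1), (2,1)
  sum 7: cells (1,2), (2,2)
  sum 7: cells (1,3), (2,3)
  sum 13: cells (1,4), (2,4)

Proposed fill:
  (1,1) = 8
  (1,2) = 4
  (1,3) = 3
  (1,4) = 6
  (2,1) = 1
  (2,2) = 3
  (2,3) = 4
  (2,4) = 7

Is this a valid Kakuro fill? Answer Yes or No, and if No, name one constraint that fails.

Yes

Across: 8+4+3+6=21; 1+3+4+7=15. Down: 8+1=9; 4+3=7; 3+4=7; 6+7=13. No digit repeats within any run.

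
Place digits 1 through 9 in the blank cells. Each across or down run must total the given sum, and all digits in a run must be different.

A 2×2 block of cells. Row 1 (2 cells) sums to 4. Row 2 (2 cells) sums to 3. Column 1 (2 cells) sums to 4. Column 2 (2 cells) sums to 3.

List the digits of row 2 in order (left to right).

1 2

4 in 2 cells must be {1,3}; 3 in 2 cells must be {1,2}.
The 4 across and the 3 down share only 1, so (1,2) = 1.
The 3 across and the 4 down share only 1, so (2,1) = 1.
(2,2) = 3 − 1 = 2 completes the 3 across.
(1,1) = 4 − 1 = 3 completes the 4 across.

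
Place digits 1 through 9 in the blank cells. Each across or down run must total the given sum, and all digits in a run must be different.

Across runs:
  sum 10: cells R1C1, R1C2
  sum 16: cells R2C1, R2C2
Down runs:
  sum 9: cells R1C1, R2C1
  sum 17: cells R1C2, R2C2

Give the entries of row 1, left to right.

2 8

16 in 2 cells must be {7,9}; 17 in 2 cells must be {8,9}.
The 16 across and the 9 down share only 7, so R2C1 = 7.
R2C2 = 16 − 7 = 9 completes the 16 across.
R1C1 = 9 − 7 = 2 completes the 9 down.
R1C2 = 10 − 2 = 8 completes the 10 across.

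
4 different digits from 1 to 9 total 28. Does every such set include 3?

Counterexample: {4,7,8,9} sums to 28 without using 3.

No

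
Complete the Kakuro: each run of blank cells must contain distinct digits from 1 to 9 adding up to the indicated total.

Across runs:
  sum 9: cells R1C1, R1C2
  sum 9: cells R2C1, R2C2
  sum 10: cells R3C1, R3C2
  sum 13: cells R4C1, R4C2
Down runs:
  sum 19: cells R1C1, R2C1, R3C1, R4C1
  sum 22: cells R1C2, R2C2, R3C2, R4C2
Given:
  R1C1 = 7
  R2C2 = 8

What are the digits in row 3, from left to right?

3, 7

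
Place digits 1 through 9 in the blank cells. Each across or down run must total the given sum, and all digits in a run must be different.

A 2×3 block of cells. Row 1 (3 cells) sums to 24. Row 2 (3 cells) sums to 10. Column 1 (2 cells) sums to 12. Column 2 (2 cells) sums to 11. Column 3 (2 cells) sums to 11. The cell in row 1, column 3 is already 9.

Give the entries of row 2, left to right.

24 in 3 cells must be {7,8,9}.
(2,3) = 11 − 9 = 2 completes the 11 down.
Nothing is forced directly, so branch on (1,1), whose candidates are 7 or 8. If (1,1) = 8: that forces (1,2) = 7, after which (2,1) would have to be in {1,3,5,7} for the 10 across but in {4} for the 12 down — contradiction. So (1,1) = 7.
(1,2) = 24 − 16 = 8 completes the 24 across.
(2,1) = 12 − 7 = 5 completes the 12 down.
(2,2) = 10 − 7 = 3 completes the 10 across.

5 3 2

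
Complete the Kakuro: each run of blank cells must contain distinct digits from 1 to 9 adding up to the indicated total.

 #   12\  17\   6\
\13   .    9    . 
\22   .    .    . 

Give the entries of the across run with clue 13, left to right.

3 9 1

17 in 2 cells must be {8,9}.
Given what's placed, R1C1 must be 3 to fit the 13 across and 12 down.
R1C3 = 13 − 12 = 1 completes the 13 across.
R2C1 = 12 − 3 = 9 completes the 12 down.
R2C2 = 17 − 9 = 8 completes the 17 down.
R2C3 = 22 − 17 = 5 completes the 22 across.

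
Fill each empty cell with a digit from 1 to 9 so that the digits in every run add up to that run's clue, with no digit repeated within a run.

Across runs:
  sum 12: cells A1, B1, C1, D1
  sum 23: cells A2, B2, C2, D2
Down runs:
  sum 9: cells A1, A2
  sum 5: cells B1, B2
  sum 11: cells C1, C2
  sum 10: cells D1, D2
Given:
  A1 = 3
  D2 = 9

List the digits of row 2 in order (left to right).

6 3 5 9

D1 = 10 − 9 = 1 completes the 10 down.
A2 = 9 − 3 = 6 completes the 9 down.
B1 = 2: the only remaining digit allowed by both the 12 across and the 5 down.
C1 = 12 − 6 = 6 completes the 12 across.
B2 = 5 − 2 = 3 completes the 5 down.
C2 = 23 − 18 = 5 completes the 23 across.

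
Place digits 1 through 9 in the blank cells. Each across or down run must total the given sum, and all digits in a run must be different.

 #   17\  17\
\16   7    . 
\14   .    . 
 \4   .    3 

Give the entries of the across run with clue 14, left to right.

9, 5

16 in 2 cells must be {7,9}; 4 in 2 cells must be {1,3}.
R1C2 = 16 − 7 = 9 completes the 16 across.
R2C2 = 17 − 12 = 5 completes the 17 down.
R3C1 = 4 − 3 = 1 completes the 4 across.
R2C1 = 14 − 5 = 9 completes the 14 across.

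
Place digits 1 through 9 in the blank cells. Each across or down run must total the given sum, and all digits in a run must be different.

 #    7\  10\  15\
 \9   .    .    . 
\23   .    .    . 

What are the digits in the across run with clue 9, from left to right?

23 in 3 cells must be {6,8,9}.
The 9 across and the 15 down share only 6, so R1C3 = 6.
The 23 across and the 7 down share only 6, so R2C1 = 6.
R2C3 = 15 − 6 = 9 completes the 15 down.
R1C1 = 7 − 6 = 1 completes the 7 down.
R1C2 = 9 − 7 = 2 completes the 9 across.
R2C2 = 23 − 15 = 8 completes the 23 across.

1 2 6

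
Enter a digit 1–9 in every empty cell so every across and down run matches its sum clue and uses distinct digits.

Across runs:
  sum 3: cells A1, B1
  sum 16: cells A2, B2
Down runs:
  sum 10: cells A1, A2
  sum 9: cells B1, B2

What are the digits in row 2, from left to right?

9 7

3 in 2 cells must be {1,2}; 16 in 2 cells must be {7,9}.
The 16 across and the 9 down share only 7, so B2 = 7.
B1 = 9 − 7 = 2 completes the 9 down.
A2 = 16 − 7 = 9 completes the 16 across.
A1 = 3 − 2 = 1 completes the 3 across.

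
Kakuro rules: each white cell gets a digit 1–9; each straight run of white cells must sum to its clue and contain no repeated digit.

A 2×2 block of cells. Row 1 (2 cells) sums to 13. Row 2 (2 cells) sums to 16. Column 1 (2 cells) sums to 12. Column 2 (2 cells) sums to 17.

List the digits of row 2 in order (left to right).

7, 9

16 in 2 cells must be {7,9}; 17 in 2 cells must be {8,9}.
The 16 across and the 17 down share only 9, so (2,2) = 9.
(1,2) = 17 − 9 = 8 completes the 17 down.
(2,1) = 16 − 9 = 7 completes the 16 across.
(1,1) = 13 − 8 = 5 completes the 13 across.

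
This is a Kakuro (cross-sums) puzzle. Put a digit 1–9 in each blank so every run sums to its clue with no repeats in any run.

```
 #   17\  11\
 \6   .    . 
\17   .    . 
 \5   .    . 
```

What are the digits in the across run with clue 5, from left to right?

17 in 2 cells must be {8,9}.
The 17 across and the 11 down share only 8, so R2C2 = 8.
R2C1 = 17 − 8 = 9 completes the 17 across.
Nothing is forced directly, so branch on R1C2, whose candidates are 1 or 2. If R1C2 = 2: then R1C1 would have to be in {4} for the 6 across but in {1,2,3,5,6,7} for the 17 down — contradiction. So R1C2 = 1.
R1C1 = 6 − 1 = 5 completes the 6 across.
R3C1 = 17 − 14 = 3 completes the 17 down.
R3C2 = 5 − 3 = 2 completes the 5 across.

3 2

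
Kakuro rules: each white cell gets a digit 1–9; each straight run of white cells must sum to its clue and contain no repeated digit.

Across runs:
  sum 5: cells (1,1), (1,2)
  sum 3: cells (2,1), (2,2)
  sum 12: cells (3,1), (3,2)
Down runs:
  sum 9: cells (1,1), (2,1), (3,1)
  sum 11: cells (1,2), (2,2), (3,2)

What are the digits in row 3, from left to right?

3 in 2 cells must be {1,2}.
Nothing is forced directly, so branch on (3,1), whose candidates are 3 or 4 or 5. If (3,1) = 3: then (3,2) would have to be in {9} for the 12 across but in {1,2,3,4,5,6,7,8} for the 11 down — contradiction. If (3,1) = 5: that forces (2,1) = 1, (2,2) = 2, after which (3,2) would have to be in {7} for the 12 across but in {1,3,4,5,6,8} for the 11 down — contradiction. So (3,1) = 4.
Given what's placed, (2,1) must be 2 to fit the 3 across and 9 down.
(2,2) = 3 − 2 = 1 completes the 3 across.
(3,2) = 12 − 4 = 8 completes the 12 across.
(1,1) = 9 − 6 = 3 completes the 9 down.
(1,2) = 5 − 3 = 2 completes the 5 across.

4 8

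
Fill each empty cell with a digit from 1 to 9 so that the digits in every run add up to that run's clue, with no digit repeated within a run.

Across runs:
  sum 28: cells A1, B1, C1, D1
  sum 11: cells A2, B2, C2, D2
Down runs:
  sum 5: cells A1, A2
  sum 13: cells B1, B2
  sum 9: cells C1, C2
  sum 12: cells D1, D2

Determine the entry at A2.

11 in 4 cells must be {1,2,3,5}.
Only 4 fits A1 under both its across sum 28 and down sum 5.
A2 = 5 − 4 = 1 completes the 5 down.

1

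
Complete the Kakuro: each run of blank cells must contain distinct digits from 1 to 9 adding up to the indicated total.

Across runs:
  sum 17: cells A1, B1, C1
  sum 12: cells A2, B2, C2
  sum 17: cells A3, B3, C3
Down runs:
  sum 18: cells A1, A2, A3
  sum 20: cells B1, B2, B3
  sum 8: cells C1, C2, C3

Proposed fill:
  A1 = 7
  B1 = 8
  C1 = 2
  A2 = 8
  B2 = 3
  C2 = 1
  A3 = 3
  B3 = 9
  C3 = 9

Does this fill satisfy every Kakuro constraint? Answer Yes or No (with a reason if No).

No — the down run C1–C3 sums to 12, not 8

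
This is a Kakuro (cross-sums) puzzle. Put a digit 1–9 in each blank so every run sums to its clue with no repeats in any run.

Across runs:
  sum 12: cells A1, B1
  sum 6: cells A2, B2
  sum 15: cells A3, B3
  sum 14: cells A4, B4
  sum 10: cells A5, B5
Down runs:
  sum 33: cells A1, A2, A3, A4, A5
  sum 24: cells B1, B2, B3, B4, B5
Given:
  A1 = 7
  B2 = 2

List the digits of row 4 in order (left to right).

5 9

B1 = 12 − 7 = 5 completes the 12 across.
A2 = 6 − 2 = 4 completes the 6 across.
No cell is forced outright now. A3 can only be 8 or 9 (the digits allowed by both its 15 across and its 33 down). If A3 = 9: that forces B3 = 6, B4 = 8, A5 = 8, after which B5 would have to be in {2} for the 10 across but in {3} for the 24 down — contradiction. So A3 = 8.
B3 = 15 − 8 = 7 completes the 15 across.
Given what's placed, A5 must be 9 to fit the 10 across and 33 down.
B5 = 10 − 9 = 1 completes the 10 across.
A4 = 33 − 28 = 5 completes the 33 down.
B4 = 14 − 5 = 9 completes the 14 across.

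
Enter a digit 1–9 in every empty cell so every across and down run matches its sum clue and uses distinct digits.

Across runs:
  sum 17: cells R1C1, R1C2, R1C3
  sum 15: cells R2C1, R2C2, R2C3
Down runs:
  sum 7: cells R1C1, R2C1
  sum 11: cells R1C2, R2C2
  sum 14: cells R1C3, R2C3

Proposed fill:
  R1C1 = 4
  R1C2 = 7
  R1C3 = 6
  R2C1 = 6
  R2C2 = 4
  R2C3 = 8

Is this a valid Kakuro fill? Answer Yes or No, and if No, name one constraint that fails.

No — the down run R1C1–R2C1 sums to 10, not 7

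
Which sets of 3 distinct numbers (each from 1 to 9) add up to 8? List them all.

{1,2,5}; {1,3,4}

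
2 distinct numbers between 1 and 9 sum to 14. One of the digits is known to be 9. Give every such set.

{5,9}

2 distinct digits from 1–9 sum between 3 and 17.
Keeping only sets containing 9.
Only one set works: {5,9}.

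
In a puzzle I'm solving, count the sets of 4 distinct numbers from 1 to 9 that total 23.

4 distinct digits from 1–9 sum between 10 and 30.

9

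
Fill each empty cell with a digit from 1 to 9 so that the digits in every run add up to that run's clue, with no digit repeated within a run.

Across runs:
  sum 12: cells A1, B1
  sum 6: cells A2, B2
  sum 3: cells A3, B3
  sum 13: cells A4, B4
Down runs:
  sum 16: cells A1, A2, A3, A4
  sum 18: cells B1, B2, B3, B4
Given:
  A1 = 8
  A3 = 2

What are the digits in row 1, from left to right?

8 4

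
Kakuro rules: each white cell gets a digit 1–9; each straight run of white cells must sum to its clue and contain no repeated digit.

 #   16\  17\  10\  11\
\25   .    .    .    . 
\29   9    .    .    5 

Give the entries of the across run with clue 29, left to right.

9, 8, 7, 5

29 in 4 cells must be {5,7,8,9}; 16 in 2 cells must be {7,9}; 17 in 2 cells must be {8,9}.
R1C1 = 16 − 9 = 7 completes the 16 down.
R1C4 = 11 − 5 = 6 completes the 11 down.
Given what's placed, R2C2 must be 8 to fit the 29 across and 17 down.
R2C3 = 29 − 22 = 7 completes the 29 across.
R1C2 = 17 − 8 = 9 completes the 17 down.
R1C3 = 25 − 22 = 3 completes the 25 across.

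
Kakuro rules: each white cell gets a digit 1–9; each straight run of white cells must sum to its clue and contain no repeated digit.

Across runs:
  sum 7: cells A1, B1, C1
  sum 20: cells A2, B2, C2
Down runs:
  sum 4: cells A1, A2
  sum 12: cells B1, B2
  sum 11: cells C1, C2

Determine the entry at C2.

9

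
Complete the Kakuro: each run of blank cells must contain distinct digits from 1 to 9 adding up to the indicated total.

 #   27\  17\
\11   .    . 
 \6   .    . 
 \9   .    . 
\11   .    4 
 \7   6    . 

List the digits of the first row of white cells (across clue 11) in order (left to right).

8, 3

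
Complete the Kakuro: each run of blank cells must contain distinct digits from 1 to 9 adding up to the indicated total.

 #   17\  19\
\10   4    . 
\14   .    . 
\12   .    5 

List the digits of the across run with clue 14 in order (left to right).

R1C2 = 10 − 4 = 6 completes the 10 across.
R2C2 = 19 − 11 = 8 completes the 19 down.
R3C1 = 12 − 5 = 7 completes the 12 across.
R2C1 = 14 − 8 = 6 completes the 14 across.

6 8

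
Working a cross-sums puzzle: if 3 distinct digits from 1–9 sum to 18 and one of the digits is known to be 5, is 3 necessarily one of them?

No

Counterexample: {4,5,9} sums to 18 under that restriction without using 3.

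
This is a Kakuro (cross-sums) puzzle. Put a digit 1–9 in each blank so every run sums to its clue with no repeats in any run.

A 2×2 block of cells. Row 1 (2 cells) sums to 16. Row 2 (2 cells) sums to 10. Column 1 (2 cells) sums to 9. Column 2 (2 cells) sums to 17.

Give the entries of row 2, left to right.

16 in 2 cells must be {7,9}; 17 in 2 cells must be {8,9}.
The 16 across and the 9 down share only 7, so (1,1) = 7.
(1,2) = 16 − 7 = 9 completes the 16 across.
(2,1) = 9 − 7 = 2 completes the 9 down.
(2,2) = 10 − 2 = 8 completes the 10 across.

2, 8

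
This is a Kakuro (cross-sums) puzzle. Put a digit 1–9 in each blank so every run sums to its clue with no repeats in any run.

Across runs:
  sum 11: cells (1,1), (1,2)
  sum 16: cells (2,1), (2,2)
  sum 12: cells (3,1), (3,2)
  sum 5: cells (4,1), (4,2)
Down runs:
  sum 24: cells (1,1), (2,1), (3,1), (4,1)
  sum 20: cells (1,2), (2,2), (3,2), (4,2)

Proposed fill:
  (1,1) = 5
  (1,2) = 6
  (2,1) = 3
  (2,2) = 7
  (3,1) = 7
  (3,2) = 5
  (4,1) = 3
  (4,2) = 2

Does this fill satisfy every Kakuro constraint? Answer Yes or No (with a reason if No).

No — the down run (1,1)–(4,1) sums to 18, not 24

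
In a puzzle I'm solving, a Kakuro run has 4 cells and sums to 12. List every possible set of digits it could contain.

{1,2,3,6}; {1,2,4,5}

4 distinct digits from 1–9 sum between 10 and 30.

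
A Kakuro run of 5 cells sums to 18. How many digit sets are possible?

3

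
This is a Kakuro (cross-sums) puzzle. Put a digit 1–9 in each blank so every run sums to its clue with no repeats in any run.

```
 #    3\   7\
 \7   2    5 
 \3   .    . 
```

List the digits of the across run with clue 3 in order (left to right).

1 2

3 in 2 cells must be {1,2}.
R2C1 = 3 − 2 = 1 completes the 3 down.
R2C2 = 3 − 1 = 2 completes the 3 across.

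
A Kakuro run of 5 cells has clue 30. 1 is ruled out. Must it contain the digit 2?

Counterexample: {3,4,6,8,9} sums to 30 under that restriction without using 2.

No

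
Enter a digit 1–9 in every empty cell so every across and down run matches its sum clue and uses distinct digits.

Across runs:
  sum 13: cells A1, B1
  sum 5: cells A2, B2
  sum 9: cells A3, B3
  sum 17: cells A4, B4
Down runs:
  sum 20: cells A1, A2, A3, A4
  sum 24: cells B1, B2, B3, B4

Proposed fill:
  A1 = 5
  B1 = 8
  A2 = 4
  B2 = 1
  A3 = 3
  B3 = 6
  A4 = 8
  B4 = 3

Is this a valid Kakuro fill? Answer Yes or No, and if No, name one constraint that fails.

No — the down run B1–B4 sums to 18, not 24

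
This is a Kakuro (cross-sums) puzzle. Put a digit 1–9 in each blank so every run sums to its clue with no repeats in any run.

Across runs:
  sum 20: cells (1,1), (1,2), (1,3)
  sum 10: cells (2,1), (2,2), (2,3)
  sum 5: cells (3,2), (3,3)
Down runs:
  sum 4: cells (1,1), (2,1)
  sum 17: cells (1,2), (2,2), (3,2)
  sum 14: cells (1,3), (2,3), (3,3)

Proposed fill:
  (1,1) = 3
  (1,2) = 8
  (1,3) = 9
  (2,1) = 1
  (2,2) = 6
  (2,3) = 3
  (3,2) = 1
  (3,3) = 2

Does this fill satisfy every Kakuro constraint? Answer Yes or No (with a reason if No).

No — the across run (3,2)–(3,3) sums to 3, not 5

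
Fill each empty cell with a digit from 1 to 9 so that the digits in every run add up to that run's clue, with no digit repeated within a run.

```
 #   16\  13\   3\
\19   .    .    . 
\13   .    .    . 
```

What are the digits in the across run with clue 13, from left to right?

7 5 1

16 in 2 cells must be {7,9}; 3 in 2 cells must be {1,2}.
The 19 across and the 3 down share only 2, so R1C3 = 2.
R2C3 = 3 − 2 = 1 completes the 3 down.
Given what's placed, R1C1 must be 9 to fit the 19 across and 16 down.
R1C2 = 19 − 11 = 8 completes the 19 across.
R2C1 = 16 − 9 = 7 completes the 16 down.
R2C2 = 13 − 8 = 5 completes the 13 across.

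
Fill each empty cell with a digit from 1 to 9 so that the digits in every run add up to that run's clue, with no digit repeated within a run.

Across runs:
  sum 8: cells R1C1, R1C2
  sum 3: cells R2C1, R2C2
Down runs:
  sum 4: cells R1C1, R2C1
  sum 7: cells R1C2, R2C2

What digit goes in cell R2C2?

2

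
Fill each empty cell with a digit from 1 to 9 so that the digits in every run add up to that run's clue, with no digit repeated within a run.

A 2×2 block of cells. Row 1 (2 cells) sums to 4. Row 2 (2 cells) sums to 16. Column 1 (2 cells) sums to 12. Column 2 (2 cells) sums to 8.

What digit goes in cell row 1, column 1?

3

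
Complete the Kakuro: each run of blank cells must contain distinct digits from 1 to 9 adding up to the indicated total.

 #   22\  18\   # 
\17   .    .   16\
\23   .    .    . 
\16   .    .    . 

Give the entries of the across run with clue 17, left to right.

9 8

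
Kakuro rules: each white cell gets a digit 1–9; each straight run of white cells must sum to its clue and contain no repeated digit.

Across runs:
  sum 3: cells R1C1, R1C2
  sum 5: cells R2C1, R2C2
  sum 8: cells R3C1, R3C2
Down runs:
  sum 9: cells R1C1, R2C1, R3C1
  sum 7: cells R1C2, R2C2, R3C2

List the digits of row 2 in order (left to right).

3 in 2 cells must be {1,2}; 7 in 3 cells must be {1,2,4}.
Nothing is forced directly, so branch on R3C2, whose candidates are 1 or 2. If R3C2 = 1: that forces R1C2 = 2, R2C2 = 4, after which R3C1 would have to be in {7} for the 8 across but in {1,2,3,4,5,6} for the 9 down — contradiction. So R3C2 = 2.
Given what's placed, R1C2 must be 1 to fit the 3 across and 7 down.
R2C2 = 7 − 3 = 4 completes the 7 down.
R3C1 = 8 − 2 = 6 completes the 8 across.
R1C1 = 3 − 1 = 2 completes the 3 across.
R2C1 = 5 − 4 = 1 completes the 5 across.

1, 4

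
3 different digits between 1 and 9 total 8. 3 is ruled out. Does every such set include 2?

Yes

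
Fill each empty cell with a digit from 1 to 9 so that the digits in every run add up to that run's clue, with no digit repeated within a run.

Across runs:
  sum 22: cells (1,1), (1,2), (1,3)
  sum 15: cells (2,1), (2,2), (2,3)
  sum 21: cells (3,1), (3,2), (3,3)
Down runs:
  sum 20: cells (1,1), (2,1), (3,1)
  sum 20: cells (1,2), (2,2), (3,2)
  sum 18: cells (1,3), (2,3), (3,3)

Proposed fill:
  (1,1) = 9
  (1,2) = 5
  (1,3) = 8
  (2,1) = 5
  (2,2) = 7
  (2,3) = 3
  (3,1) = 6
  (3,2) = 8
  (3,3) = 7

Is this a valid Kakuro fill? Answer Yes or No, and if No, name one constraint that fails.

Across: 9+5+8=22; 5+7+3=15; 6+8+7=21. Down: 9+5+6=20; 5+7+8=20; 8+3+7=18. No digit repeats within any run.

Yes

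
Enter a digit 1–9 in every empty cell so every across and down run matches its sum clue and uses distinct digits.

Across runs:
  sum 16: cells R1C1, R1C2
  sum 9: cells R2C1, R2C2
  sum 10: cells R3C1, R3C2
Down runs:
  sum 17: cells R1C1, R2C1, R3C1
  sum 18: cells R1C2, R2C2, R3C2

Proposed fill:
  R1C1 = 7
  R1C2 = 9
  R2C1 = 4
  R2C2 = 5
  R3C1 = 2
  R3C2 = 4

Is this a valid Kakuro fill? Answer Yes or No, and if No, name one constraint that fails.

No — the down run R1C1–R3C1 sums to 13, not 17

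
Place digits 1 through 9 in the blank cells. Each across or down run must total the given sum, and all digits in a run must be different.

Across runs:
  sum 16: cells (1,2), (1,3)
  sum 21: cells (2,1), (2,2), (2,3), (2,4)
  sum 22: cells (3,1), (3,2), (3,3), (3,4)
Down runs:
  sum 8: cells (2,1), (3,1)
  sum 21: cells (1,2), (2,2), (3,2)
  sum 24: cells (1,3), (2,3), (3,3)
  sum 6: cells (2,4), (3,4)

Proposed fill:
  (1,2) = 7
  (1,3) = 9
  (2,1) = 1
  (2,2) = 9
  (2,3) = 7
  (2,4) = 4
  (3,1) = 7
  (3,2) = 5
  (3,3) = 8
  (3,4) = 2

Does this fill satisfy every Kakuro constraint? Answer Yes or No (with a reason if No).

Across: 7+9=16; 1+9+7+4=21; 7+5+8+2=22. Down: 1+7=8; 7+9+5=21; 9+7+8=24; 4+2=6. No digit repeats within any run.

Yes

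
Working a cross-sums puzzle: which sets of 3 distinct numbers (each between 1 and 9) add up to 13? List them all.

3 distinct digits from 1–9 sum between 6 and 24.

{1,3,9}; {1,4,8}; {1,5,7}; {2,3,8}; {2,4,7}; {2,5,6}; {3,4,6}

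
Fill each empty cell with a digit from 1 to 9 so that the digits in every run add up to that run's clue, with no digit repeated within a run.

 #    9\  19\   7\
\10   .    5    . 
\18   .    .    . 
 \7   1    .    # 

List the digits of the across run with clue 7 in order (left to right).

1 6

R3C2 = 7 − 1 = 6 completes the 7 across.
R2C2 = 19 − 11 = 8 completes the 19 down.
No cell is forced outright now. R2C1 can only be 3 or 6 (the digits allowed by both its 18 across and its 9 down). If R2C1 = 3: then R1C1 would have to be in {1,2,3,4} for the 10 across but in {5} for the 9 down — contradiction. So R2C1 = 6.
R1C1 = 9 − 7 = 2 completes the 9 down.
R1C3 = 10 − 7 = 3 completes the 10 across.
R2C3 = 18 − 14 = 4 completes the 18 across.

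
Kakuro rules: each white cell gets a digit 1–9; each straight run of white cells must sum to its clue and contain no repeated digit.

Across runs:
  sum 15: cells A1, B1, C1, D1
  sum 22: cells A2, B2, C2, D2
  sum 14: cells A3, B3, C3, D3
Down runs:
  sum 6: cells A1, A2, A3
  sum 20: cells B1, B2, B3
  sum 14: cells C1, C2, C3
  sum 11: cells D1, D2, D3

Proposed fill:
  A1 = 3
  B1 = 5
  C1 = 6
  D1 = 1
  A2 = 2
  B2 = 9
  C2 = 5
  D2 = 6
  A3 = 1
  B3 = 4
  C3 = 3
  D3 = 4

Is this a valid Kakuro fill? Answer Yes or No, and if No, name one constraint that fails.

No — the across run A3–D3 sums to 12, not 14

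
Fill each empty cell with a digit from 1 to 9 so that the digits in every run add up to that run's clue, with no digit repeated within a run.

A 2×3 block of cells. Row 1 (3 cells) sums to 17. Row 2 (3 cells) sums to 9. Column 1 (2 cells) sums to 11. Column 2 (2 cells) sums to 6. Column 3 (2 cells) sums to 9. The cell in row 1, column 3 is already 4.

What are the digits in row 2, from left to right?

3 1 5

(1,2) = 5: the only remaining digit allowed by both the 17 across and the 6 down.
(2,2) = 6 − 5 = 1 completes the 6 down.
(2,3) = 9 − 4 = 5 completes the 9 down.
(1,1) = 17 − 9 = 8 completes the 17 across.
(2,1) = 9 − 6 = 3 completes the 9 across.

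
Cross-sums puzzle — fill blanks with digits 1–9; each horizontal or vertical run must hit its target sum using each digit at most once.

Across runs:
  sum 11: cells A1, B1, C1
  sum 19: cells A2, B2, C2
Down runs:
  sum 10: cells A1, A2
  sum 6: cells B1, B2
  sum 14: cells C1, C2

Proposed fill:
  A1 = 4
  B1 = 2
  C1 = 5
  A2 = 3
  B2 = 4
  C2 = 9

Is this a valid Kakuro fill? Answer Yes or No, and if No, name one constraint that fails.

No — the across run A2–C2 sums to 16, not 19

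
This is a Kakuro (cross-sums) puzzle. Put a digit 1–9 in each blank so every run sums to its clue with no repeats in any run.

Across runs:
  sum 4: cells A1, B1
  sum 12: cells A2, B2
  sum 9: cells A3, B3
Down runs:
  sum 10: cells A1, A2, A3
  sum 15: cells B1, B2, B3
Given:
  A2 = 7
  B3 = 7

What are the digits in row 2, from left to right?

7, 5

4 in 2 cells must be {1,3}.
Given what's placed, A1 must be 1 to fit the 4 across and 10 down.
B1 = 4 − 1 = 3 completes the 4 across.
B2 = 12 − 7 = 5 completes the 12 across.
A3 = 9 − 7 = 2 completes the 9 across.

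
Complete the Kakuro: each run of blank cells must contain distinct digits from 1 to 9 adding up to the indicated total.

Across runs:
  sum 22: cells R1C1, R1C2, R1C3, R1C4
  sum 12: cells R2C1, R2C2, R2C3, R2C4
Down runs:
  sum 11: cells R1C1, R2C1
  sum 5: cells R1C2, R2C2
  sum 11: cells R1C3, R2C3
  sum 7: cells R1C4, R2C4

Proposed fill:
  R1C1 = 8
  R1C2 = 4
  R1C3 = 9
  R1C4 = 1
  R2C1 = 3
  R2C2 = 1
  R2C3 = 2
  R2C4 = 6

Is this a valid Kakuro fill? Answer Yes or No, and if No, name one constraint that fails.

Yes

Across: 8+4+9+1=22; 3+1+2+6=12. Down: 8+3=11; 4+1=5; 9+2=11; 1+6=7. No digit repeats within any run.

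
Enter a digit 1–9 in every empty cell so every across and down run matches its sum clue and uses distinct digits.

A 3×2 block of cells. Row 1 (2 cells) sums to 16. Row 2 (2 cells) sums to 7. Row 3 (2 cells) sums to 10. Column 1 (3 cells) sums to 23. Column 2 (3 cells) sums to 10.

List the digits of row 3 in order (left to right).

8, 2

16 in 2 cells must be {7,9}; 23 in 3 cells must be {6,8,9}.
The 16 across and the 23 down share only 9, so (1,1) = 9.
(1,2) = 16 − 9 = 7 completes the 16 across.
Given what's placed, (2,1) must be 6 to fit the 7 across and 23 down.
(2,2) = 7 − 6 = 1 completes the 7 across.
(3,1) = 23 − 15 = 8 completes the 23 down.
(3,2) = 10 − 8 = 2 completes the 10 across.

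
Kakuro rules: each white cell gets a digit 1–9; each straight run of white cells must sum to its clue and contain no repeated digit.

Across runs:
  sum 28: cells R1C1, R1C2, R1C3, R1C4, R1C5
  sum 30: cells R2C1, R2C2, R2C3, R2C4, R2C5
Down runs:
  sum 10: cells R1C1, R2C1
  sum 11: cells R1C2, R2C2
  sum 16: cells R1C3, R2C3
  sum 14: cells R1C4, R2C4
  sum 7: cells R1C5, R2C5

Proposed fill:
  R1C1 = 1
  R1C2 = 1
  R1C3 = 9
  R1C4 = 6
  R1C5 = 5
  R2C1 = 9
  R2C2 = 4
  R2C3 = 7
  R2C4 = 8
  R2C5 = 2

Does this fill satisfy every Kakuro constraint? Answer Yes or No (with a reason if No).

No — the across run R1C1–R1C5 sums to 22, not 28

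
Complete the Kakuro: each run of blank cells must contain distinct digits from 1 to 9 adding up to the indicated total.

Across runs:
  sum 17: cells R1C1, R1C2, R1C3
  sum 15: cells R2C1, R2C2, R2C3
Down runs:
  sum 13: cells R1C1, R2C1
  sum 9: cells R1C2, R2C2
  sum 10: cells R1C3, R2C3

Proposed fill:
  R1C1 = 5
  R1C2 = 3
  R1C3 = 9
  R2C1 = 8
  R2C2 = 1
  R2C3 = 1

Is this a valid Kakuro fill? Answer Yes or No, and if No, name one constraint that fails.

No — the across run R2C1–R2C3 sums to 10, not 15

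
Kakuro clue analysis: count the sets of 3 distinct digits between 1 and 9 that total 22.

3 distinct digits from 1–9 sum between 6 and 24.
Enumerating: {5,8,9}, {6,7,9}.

2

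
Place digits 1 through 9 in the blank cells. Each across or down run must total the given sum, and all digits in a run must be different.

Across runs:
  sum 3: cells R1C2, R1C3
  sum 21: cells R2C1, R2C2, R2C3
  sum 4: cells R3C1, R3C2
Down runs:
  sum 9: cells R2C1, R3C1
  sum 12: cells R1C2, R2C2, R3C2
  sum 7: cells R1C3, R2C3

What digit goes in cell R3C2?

3 in 2 cells must be {1,2}; 4 in 2 cells must be {1,3}.
Nothing is forced directly, so branch on R3C1, whose candidates are 1 or 3. If R3C1 = 3: that forces R2C1 = 6, after which R2C3 would have to be in {7,8} for the 21 across but in {1,2,3,4,5,6} for the 7 down — contradiction. So R3C1 = 1.
R2C1 = 9 − 1 = 8 completes the 9 down.
R3C2 = 4 − 1 = 3 completes the 4 across.
No cell is forced outright now. R2C2 can only be 4 or 7 (the digits allowed by both its 21 across and its 12 down). If R2C2 = 4: then R1C2 would have to be in {1,2} for the 3 across but in {5} for the 12 down — contradiction. So R2C2 = 7.
R1C2 = 12 − 10 = 2 completes the 12 down.
R1C3 = 3 − 2 = 1 completes the 3 across.
R2C3 = 21 − 15 = 6 completes the 21 across.

3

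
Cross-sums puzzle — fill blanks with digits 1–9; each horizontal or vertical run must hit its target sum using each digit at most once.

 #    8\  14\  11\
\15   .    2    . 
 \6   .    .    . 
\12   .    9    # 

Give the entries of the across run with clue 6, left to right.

1 3 2

6 in 3 cells must be {1,2,3}.
R2C2 = 14 − 11 = 3 completes the 14 down.
Given what's placed, R2C3 must be 2 to fit the 6 across and 11 down.
R3C1 = 12 − 9 = 3 completes the 12 across.
Given what's placed, R1C1 must be 4 to fit the 15 across and 8 down.
R1C3 = 15 − 6 = 9 completes the 15 across.
R2C1 = 6 − 5 = 1 completes the 6 across.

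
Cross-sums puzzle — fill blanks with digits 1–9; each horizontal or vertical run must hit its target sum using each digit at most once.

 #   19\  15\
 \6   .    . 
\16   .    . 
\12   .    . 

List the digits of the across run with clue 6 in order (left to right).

4 2

16 in 2 cells must be {7,9}.
Nothing is forced directly, so branch on R1C1, whose candidates are 2 or 4 or 5. If R1C1 = 2: that forces R1C2 = 4, R2C1 = 9, after which R2C2 would have to be in {7} for the 16 across but in {2,3,5,6,8,9} for the 15 down — contradiction. If R1C1 = 5: that forces R1C2 = 1, after which R2C1 would have to be in {7,9} for the 16 across but in {6,8} for the 19 down — contradiction. So R1C1 = 4.
R1C2 = 6 − 4 = 2 completes the 6 across.
Nothing is forced directly, so branch on R2C1, whose candidates are 7 or 9. If R2C1 = 9: that forces R2C2 = 7, after which R3C1 would have to be in {3,4,5,7,8,9} for the 12 across but in {6} for the 19 down — contradiction. So R2C1 = 7.
R2C2 = 16 − 7 = 9 completes the 16 across.
R3C1 = 19 − 11 = 8 completes the 19 down.
R3C2 = 12 − 8 = 4 completes the 12 across.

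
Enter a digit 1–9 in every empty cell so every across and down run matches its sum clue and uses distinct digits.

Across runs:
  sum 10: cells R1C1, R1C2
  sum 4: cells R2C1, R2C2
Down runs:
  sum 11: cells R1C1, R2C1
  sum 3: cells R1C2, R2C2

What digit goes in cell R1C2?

4 in 2 cells must be {1,3}; 3 in 2 cells must be {1,2}.
The 4 across and the 11 down share only 3, so R2C1 = 3.
R2C2 = 4 − 3 = 1 completes the 4 across.
R1C1 = 11 − 3 = 8 completes the 11 down.
R1C2 = 10 − 8 = 2 completes the 10 across.

2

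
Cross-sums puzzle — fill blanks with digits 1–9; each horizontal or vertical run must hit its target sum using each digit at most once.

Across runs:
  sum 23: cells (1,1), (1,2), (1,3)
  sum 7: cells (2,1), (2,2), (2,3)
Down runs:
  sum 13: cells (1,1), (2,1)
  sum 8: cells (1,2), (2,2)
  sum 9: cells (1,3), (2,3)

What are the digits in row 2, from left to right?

23 in 3 cells must be {6,8,9}; 7 in 3 cells must be {1,2,4}.
The 23 across and the 8 down share only 6, so (1,2) = 6.
Given what's placed, (1,3) must be 8 to fit the 23 across and 9 down.
(2,1) = 4: only digit in both the 7-across and 13-down candidate sets.
(2,2) = 8 − 6 = 2 completes the 8 down.
(2,3) = 7 − 6 = 1 completes the 7 across.
(1,1) = 23 − 14 = 9 completes the 23 across.

4 2 1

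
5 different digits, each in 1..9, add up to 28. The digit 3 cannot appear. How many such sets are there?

5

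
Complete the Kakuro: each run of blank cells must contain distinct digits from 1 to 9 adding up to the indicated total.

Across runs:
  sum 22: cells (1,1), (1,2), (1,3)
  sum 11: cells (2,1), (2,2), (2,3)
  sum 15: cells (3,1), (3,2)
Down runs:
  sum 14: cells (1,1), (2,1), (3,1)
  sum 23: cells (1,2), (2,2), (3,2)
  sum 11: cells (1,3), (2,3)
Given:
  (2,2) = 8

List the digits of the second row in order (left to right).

1, 8, 2

23 in 3 cells must be {6,8,9}.
(2,3) = 2: the only remaining digit allowed by both the 11 across and the 11 down.
(1,3) = 11 − 2 = 9 completes the 11 down.
(2,1) = 11 − 10 = 1 completes the 11 across.
(1,2) = 6: the only remaining digit allowed by both the 22 across and the 23 down.
(3,2) = 23 − 14 = 9 completes the 23 down.
(1,1) = 22 − 15 = 7 completes the 22 across.
(3,1) = 15 − 9 = 6 completes the 15 across.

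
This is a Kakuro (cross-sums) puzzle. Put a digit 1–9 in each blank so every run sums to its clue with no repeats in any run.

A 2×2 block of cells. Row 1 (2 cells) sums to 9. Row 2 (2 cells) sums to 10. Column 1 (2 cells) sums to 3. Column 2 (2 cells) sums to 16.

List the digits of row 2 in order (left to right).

1 9

3 in 2 cells must be {1,2}; 16 in 2 cells must be {7,9}.
The 9 across and the 16 down share only 7, so (1,2) = 7.
(2,2) = 16 − 7 = 9 completes the 16 down.
(1,1) = 9 − 7 = 2 completes the 9 across.
(2,1) = 10 − 9 = 1 completes the 10 across.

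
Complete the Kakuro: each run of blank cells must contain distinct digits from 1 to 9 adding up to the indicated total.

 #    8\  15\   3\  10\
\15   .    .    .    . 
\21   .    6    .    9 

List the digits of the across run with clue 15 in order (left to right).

3 in 2 cells must be {1,2}.
R1C2 = 15 − 6 = 9 completes the 15 down.
R1C4 = 10 − 9 = 1 completes the 10 down.
Given what's placed, R1C3 must be 2 to fit the 15 across and 3 down.
R2C3 = 3 − 2 = 1 completes the 3 down.
R1C1 = 15 − 12 = 3 completes the 15 across.
R2C1 = 21 − 16 = 5 completes the 21 across.

3 9 2 1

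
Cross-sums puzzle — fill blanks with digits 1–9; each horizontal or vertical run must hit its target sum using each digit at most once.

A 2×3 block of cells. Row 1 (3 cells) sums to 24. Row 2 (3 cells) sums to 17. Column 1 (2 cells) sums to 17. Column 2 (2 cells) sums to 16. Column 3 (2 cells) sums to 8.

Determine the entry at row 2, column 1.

9

24 in 3 cells must be {7,8,9}; 17 in 2 cells must be {8,9}; 16 in 2 cells must be {7,9}.
The 24 across and the 8 down share only 7, so (1,3) = 7.
(2,3) = 8 − 7 = 1 completes the 8 down.
Given what's placed, (1,2) must be 9 to fit the 24 across and 16 down.
(2,1) = 9: the only remaining digit allowed by both the 17 across and the 17 down.
(2,2) = 17 − 10 = 7 completes the 17 across.
(1,1) = 24 − 16 = 8 completes the 24 across.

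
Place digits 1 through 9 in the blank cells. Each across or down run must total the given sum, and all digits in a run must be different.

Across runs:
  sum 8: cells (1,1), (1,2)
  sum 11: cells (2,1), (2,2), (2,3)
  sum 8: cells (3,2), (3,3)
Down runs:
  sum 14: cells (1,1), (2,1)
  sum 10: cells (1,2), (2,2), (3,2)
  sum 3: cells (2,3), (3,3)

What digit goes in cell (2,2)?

3 in 2 cells must be {1,2}.
Nothing is forced directly, so branch on (1,1), whose candidates are 5 or 6. If (1,1) = 5: that forces (1,2) = 3, after which (2,1) would have to be in {1,2,3,4,5,6,7,8} for the 11 across but in {9} for the 14 down — contradiction. So (1,1) = 6.
(1,2) = 8 − 6 = 2 completes the 8 across.
(2,1) = 14 − 6 = 8 completes the 14 down.
(2,2) = 1: the only remaining digit allowed by both the 11 across and the 10 down.
(2,3) = 11 − 9 = 2 completes the 11 across.
(3,2) = 10 − 3 = 7 completes the 10 down.
(3,3) = 8 − 7 = 1 completes the 8 across.

1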